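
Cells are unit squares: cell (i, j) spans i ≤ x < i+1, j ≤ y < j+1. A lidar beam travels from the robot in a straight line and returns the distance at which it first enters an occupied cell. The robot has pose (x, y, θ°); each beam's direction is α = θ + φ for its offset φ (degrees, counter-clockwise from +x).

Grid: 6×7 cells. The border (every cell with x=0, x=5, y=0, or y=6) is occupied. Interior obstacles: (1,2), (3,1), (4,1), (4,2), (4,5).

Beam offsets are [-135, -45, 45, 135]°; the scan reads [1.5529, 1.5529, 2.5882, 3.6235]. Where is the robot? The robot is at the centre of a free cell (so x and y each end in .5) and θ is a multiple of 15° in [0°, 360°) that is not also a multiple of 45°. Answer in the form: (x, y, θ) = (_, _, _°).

(x, y, θ) = (3.5, 4.5, 120°)

The pose lattice has 15·16 = 240 candidates. Test each by forward raycasting.
  (2.5, 4.5, 150°): beam 1 = 1.9319 ≠ 1.5529 ✗
  (1.5, 3.5, 30°): beam 1 = 0.5176 ≠ 1.5529 ✗
  (1.5, 3.5, 120°): beam 1 = 2.5882 ≠ 1.5529 ✗
  (3.5, 4.5, 210°): beam 2 = 2.5882 ≠ 1.5529 ✗
  …
  (3.5, 4.5, 120°): r_1=1.5529, r_2=1.5529, r_3=2.5882, r_4=3.6235 — all match ✓
Only this pose fits every beam.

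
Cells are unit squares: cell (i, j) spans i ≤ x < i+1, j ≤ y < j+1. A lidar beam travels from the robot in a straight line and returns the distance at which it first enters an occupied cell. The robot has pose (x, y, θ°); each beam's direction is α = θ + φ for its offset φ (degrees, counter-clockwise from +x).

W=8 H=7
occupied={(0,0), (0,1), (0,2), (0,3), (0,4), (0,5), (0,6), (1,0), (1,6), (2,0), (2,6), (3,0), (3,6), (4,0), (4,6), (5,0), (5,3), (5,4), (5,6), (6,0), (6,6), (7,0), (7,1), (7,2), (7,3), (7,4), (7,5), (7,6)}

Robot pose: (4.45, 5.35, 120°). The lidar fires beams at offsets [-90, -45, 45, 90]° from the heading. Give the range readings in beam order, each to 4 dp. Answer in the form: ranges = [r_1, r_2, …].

ranges = [1.3000, 0.6729, 2.5114, 3.9837]

beam 1: φ=-90°, α=30°
  d=(0.8660,0.5000)  start (4,5)  tX=0.6351 tY=1.3000  stride 1/|dx|=1.1547 1/|dy|=2.0000
    cross x-line → (5,5), t=0.6351
    cross y-line → (5,6), t=1.3000 (wall)
  → r_1 = 1.3000
beam 2: φ=-45°, α=75°
  d=(0.2588,0.9659)  start (4,5)  tX=2.1250 tY=0.6729  stride 1/|dx|=3.8637 1/|dy|=1.0353
    cross y-line → (4,6), t=0.6729 (wall)
  → r_2 = 0.6729
beam 3: φ=45°, α=165°
  d=(-0.9659,0.2588)  start (4,5)  tX=0.4659 tY=2.5114  stride 1/|dx|=1.0353 1/|dy|=3.8637
    cross x-line → (3,5), t=0.4659
    cross x-line → (2,5), t=1.5012
    cross y-line → (2,6), t=2.5114 (wall)
  → r_3 = 2.5114
beam 4: φ=90°, α=210°
  d=(-0.8660,-0.5000)  start (4,5)  tX=0.5196 tY=0.7000  stride 1/|dx|=1.1547 1/|dy|=2.0000
    cross x-line → (3,5), t=0.5196
    cross y-line → (3,4), t=0.7000
    cross x-line → (2,4), t=1.6743
    cross y-line → (2,3), t=2.7000
    cross x-line → (1,3), t=2.8290
    cross x-line → (0,3), t=3.9837 (wall)
  → r_4 = 3.9837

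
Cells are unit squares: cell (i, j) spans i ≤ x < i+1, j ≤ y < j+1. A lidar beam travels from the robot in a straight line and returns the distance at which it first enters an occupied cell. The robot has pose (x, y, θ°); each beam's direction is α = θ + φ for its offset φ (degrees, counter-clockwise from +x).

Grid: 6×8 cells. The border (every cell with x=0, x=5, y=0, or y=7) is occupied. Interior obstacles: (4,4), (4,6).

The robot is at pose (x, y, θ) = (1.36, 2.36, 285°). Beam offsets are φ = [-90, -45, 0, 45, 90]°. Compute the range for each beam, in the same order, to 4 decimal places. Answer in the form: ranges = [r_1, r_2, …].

ranges = [0.3727, 0.7200, 1.4080, 2.7200, 3.7684]

beam 1: φ=-90°, α=195°
  dir = (cos 195°, sin 195°) = (-0.9659, -0.2588); from cell (1,2)
  next x-line at t=0.3727, next y-line at t=1.3909; Δt_x=1.0353, Δt_y=3.8637
    x: enter (0,2) at t=0.3727 ← occupied
  → r_1 = 0.3727
beam 2: φ=-45°, α=240°
  dir = (cos 240°, sin 240°) = (-0.5000, -0.8660); from cell (1,2)
  next x-line at t=0.7200, next y-line at t=0.4157; Δt_x=2.0000, Δt_y=1.1547
    y: enter (1,1) at t=0.4157
    x: enter (0,1) at t=0.7200 ← occupied
  → r_2 = 0.7200
beam 3: φ=0°, α=285°
  dir = (cos 285°, sin 285°) = (0.2588, -0.9659); from cell (1,2)
  next x-line at t=2.4728, next y-line at t=0.3727; Δt_x=3.8637, Δt_y=1.0353
    y: enter (1,1) at t=0.3727
    y: enter (1,0) at t=1.4080 ← occupied
  → r_3 = 1.4080
beam 4: φ=45°, α=330°
  dir = (cos 330°, sin 330°) = (0.8660, -0.5000); from cell (1,2)
  next x-line at t=0.7390, next y-line at t=0.7200; Δt_x=1.1547, Δt_y=2.0000
    y: enter (1,1) at t=0.7200
    x: enter (2,1) at t=0.7390
    x: enter (3,1) at t=1.8937
    y: enter (3,0) at t=2.7200 ← occupied
  → r_4 = 2.7200
beam 5: φ=90°, α=15°
  dir = (cos 15°, sin 15°) = (0.9659, 0.2588); from cell (1,2)
  next x-line at t=0.6626, next y-line at t=2.4728; Δt_x=1.0353, Δt_y=3.8637
    x: enter (2,2) at t=0.6626
    x: enter (3,2) at t=1.6979
    y: enter (3,3) at t=2.4728
    x: enter (4,3) at t=2.7331
    x: enter (5,3) at t=3.7684 ← occupied
  → r_5 = 3.7684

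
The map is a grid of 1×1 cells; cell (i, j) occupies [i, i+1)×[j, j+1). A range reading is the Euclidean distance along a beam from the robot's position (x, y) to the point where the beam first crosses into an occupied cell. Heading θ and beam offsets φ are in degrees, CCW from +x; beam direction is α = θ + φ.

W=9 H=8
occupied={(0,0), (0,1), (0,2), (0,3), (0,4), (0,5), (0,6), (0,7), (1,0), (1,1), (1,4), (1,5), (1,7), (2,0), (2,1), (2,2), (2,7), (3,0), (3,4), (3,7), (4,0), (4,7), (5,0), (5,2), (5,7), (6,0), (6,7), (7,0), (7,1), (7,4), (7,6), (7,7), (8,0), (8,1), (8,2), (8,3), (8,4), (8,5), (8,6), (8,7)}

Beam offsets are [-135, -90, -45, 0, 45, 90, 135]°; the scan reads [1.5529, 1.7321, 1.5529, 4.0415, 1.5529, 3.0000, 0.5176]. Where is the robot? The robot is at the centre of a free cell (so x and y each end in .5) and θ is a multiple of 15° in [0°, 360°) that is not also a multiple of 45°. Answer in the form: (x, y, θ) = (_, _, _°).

(x, y, θ) = (3.5, 2.5, 30°)

The pose lattice has 32·16 = 512 candidates. Test each by forward raycasting.
  (4.5, 6.5, 300°): beam 1 = 1.9319 ≠ 1.5529 ✗
  (6.5, 3.5, 75°): beam 1 = 1.7321 ≠ 1.5529 ✗
  (3.5, 6.5, 285°): beam 1 = 1.0000 ≠ 1.5529 ✗
  …
  (3.5, 2.5, 30°): r_1=1.5529, r_2=1.7321, r_3=1.5529, r_4=4.0415, r_5=1.5529, r_6=3.0000, r_7=0.5176 — all match ✓
Only this pose fits every beam.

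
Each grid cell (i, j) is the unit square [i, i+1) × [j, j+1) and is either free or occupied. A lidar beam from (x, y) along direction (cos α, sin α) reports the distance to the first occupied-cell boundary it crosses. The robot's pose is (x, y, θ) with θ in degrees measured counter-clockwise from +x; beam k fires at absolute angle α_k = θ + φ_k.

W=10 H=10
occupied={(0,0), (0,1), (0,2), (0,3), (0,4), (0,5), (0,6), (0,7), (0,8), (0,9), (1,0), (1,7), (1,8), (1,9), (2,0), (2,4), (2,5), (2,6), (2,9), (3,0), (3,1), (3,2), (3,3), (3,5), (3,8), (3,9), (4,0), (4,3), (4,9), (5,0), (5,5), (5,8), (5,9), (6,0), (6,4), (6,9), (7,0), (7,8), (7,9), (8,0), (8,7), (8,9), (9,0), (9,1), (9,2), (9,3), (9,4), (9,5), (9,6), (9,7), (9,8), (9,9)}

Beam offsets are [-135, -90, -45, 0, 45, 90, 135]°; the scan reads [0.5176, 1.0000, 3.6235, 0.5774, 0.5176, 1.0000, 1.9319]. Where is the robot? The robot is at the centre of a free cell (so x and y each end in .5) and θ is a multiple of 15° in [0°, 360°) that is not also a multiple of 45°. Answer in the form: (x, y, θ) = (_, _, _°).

Candidates: 48 free-cell centres × 16 headings = 768 poses. Raycast each; keep the one whose scan matches to 4 dp.
  (1.5, 5.5, 240°): beam 1 = 1.5529 ≠ 0.5176 ✗
  (5.5, 2.5, 150°): beam 1 = 3.6235 ≠ 0.5176 ✗
  (3.5, 7.5, 285°): beam 1 = 1.7321 ≠ 0.5176 ✗
  (5.5, 3.5, 165°): beam 1 = 1.0000 ≠ 0.5176 ✗
  (8.5, 3.5, 210°): beam 1 = 1.9319 ≠ 0.5176 ✗
  …
  (1.5, 4.5, 330°): r_1=0.5176, r_2=1.0000, r_3=3.6235, r_4=0.5774, r_5=0.5176, r_6=1.0000, r_7=1.9319 — all match ✓
No second candidate reproduces the full scan.

(x, y, θ) = (1.5, 4.5, 330°)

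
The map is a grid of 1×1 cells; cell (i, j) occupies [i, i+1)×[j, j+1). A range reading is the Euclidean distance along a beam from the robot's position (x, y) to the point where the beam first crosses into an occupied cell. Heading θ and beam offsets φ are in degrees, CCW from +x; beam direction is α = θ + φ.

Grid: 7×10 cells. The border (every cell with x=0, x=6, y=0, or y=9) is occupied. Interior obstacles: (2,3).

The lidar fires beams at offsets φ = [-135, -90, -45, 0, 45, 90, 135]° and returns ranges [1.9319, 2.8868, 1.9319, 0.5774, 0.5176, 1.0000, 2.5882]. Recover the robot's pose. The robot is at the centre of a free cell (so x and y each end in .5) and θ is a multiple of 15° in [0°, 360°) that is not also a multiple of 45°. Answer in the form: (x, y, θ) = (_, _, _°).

(x, y, θ) = (3.5, 1.5, 240°)

Enumerate (i+0.5, j+0.5, θ) over the 39 free cells and 16 admissible headings. For each, cast all 7 beams and compare to the given ranges.
  (4.5, 6.5, 330°): beam 1 = 3.6235 ≠ 1.9319 ✗
  (5.5, 5.5, 105°): beam 1 = 0.5774 ≠ 1.9319 ✗
  (2.5, 2.5, 285°): beam 1 = 1.7321 ≠ 1.9319 ✗
  (5.5, 3.5, 330°): beam 1 = 4.6587 ≠ 1.9319 ✗
  …
  (3.5, 1.5, 240°): r_1=1.9319, r_2=2.8868, r_3=1.9319, r_4=0.5774, r_5=0.5176, r_6=1.0000, r_7=2.5882 — all match ✓
Only this pose fits every beam.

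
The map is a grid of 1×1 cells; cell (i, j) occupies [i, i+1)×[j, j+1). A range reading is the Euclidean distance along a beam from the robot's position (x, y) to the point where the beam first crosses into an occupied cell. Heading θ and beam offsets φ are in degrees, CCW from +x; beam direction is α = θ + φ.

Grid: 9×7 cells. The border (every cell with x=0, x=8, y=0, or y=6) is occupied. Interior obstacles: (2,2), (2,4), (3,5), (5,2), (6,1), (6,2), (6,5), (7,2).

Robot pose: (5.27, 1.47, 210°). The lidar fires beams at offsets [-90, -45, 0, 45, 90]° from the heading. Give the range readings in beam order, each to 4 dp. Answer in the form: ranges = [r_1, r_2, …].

ranges = [4.0761, 2.3501, 0.9400, 0.4866, 0.5427]

beam 1: φ=-90°, α=120°
  dir = (cos 120°, sin 120°) = (-0.5000, 0.8660); from cell (5,1)
  next x-line at t=0.5400, next y-line at t=0.6120; Δt_x=2.0000, Δt_y=1.1547
    x: enter (4,1) at t=0.5400
    y: enter (4,2) at t=0.6120
    y: enter (4,3) at t=1.7667
    x: enter (3,3) at t=2.5400
    y: enter (3,4) at t=2.9214
    y: enter (3,5) at t=4.0761 ← occupied
  → r_1 = 4.0761
beam 2: φ=-45°, α=165°
  dir = (cos 165°, sin 165°) = (-0.9659, 0.2588); from cell (5,1)
  next x-line at t=0.2795, next y-line at t=2.0478; Δt_x=1.0353, Δt_y=3.8637
    x: enter (4,1) at t=0.2795
    x: enter (3,1) at t=1.3148
    y: enter (3,2) at t=2.0478
    x: enter (2,2) at t=2.3501 ← occupied
  → r_2 = 2.3501
beam 3: φ=0°, α=210°
  dir = (cos 210°, sin 210°) = (-0.8660, -0.5000); from cell (5,1)
  next x-line at t=0.3118, next y-line at t=0.9400; Δt_x=1.1547, Δt_y=2.0000
    x: enter (4,1) at t=0.3118
    y: enter (4,0) at t=0.9400 ← occupied
  → r_3 = 0.9400
beam 4: φ=45°, α=255°
  dir = (cos 255°, sin 255°) = (-0.2588, -0.9659); from cell (5,1)
  next x-line at t=1.0432, next y-line at t=0.4866; Δt_x=3.8637, Δt_y=1.0353
    y: enter (5,0) at t=0.4866 ← occupied
  → r_4 = 0.4866
beam 5: φ=90°, α=300°
  dir = (cos 300°, sin 300°) = (0.5000, -0.8660); from cell (5,1)
  next x-line at t=1.4600, next y-line at t=0.5427; Δt_x=2.0000, Δt_y=1.1547
    y: enter (5,0) at t=0.5427 ← occupied
  → r_5 = 0.5427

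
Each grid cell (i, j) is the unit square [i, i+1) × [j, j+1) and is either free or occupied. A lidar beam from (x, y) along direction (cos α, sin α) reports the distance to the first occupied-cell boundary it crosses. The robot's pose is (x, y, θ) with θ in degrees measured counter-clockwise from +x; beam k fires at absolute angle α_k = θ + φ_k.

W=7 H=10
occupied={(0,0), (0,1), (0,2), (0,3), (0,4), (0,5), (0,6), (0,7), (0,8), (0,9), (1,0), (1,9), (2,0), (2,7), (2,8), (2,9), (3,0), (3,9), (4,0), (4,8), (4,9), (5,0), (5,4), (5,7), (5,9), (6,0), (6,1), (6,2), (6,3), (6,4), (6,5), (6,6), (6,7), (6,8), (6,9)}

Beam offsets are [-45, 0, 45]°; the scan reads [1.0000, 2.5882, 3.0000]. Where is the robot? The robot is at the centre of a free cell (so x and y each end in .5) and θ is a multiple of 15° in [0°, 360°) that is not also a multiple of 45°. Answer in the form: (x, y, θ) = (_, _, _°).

Enumerate (i+0.5, j+0.5, θ) over the 35 free cells and 16 admissible headings. For each, cast all 3 beams and compare to the given ranges.
  (1.5, 7.5, 60°): beam 1 = 0.5176 ≠ 1.0000 ✗
  (4.5, 1.5, 210°): beam 1 = 3.6235 ≠ 1.0000 ✗
  (3.5, 1.5, 30°): beam 1 = 1.9319 ≠ 1.0000 ✗
  (5.5, 6.5, 105°): beam 1 = 0.5774 ≠ 1.0000 ✗
  …
  (3.5, 1.5, 15°): r_1=1.0000, r_2=2.5882, r_3=3.0000 — all match ✓
Unique over the lattice → pose = (3.5, 1.5, 15°).

(x, y, θ) = (3.5, 1.5, 15°)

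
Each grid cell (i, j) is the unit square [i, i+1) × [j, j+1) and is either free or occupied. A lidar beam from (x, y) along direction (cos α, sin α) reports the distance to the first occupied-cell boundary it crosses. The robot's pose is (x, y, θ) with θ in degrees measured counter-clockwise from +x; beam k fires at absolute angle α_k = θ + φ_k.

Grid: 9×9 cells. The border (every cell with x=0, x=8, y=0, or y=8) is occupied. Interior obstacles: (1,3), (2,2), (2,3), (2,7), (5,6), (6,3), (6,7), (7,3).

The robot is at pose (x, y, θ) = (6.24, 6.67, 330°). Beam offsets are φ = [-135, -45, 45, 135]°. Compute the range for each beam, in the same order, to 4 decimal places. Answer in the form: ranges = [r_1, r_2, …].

ranges = [0.2485, 2.7642, 1.8221, 0.3416]

beam 1: φ=-135°, α=195°
  d=(-0.9659,-0.2588)  start (6,6)  tX=0.2485 tY=2.5887  stride 1/|dx|=1.0353 1/|dy|=3.8637
    cross x-line → (5,6), t=0.2485 (wall)
  → r_1 = 0.2485
beam 2: φ=-45°, α=285°
  d=(0.2588,-0.9659)  start (6,6)  tX=2.9364 tY=0.6936  stride 1/|dx|=3.8637 1/|dy|=1.0353
    cross y-line → (6,5), t=0.6936
    cross y-line → (6,4), t=1.7289
    cross y-line → (6,3), t=2.7642 (wall)
  → r_2 = 2.7642
beam 3: φ=45°, α=15°
  d=(0.9659,0.2588)  start (6,6)  tX=0.7868 tY=1.2750  stride 1/|dx|=1.0353 1/|dy|=3.8637
    cross x-line → (7,6), t=0.7868
    cross y-line → (7,7), t=1.2750
    cross x-line → (8,7), t=1.8221 (wall)
  → r_3 = 1.8221
beam 4: φ=135°, α=105°
  d=(-0.2588,0.9659)  start (6,6)  tX=0.9273 tY=0.3416  stride 1/|dx|=3.8637 1/|dy|=1.0353
    cross y-line → (6,7), t=0.3416 (wall)
  → r_4 = 0.3416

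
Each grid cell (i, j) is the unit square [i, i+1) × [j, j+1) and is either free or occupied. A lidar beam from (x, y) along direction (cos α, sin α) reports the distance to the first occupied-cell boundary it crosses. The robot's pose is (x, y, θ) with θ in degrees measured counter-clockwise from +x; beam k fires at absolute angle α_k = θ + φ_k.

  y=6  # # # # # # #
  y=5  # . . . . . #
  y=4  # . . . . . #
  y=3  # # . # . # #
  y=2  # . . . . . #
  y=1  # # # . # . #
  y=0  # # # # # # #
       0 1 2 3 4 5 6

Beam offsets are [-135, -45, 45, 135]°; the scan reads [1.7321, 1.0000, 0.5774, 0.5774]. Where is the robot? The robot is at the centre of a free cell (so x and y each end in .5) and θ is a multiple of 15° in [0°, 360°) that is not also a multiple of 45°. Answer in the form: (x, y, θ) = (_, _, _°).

(x, y, θ) = (5.5, 2.5, 285°)

Enumerate (i+0.5, j+0.5, θ) over the 19 free cells and 16 admissible headings. For each, cast all 4 beams and compare to the given ranges.
  (3.5, 1.5, 120°): beam 1 = 0.5176 ≠ 1.7321 ✗
  (5.5, 4.5, 30°): beam 1 = 0.5176 ≠ 1.7321 ✗
  (2.5, 3.5, 300°): beam 1 = 0.5176 ≠ 1.7321 ✗
  (5.5, 5.5, 210°): beam 1 = 0.5176 ≠ 1.7321 ✗
  …
  (5.5, 2.5, 285°): r_1=1.7321, r_2=1.0000, r_3=0.5774, r_4=0.5774 — all match ✓
Unique over the lattice → pose = (5.5, 2.5, 285°).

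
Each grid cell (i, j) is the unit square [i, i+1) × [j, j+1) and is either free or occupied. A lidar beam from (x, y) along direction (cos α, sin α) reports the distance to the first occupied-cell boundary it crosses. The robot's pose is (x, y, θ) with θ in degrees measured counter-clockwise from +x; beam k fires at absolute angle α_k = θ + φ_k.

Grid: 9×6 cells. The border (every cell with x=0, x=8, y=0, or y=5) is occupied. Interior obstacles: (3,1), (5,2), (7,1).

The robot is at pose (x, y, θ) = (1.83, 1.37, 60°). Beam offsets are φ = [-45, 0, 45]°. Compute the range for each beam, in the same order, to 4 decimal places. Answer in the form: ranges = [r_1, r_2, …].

ranges = [1.2113, 4.1916, 3.2069]

beam 1: φ=-45°, α=15°
  d=(0.9659,0.2588)  start (1,1)  tX=0.1760 tY=2.4341  stride 1/|dx|=1.0353 1/|dy|=3.8637
    cross x-line → (2,1), t=0.1760
    cross x-line → (3,1), t=1.2113 (wall)
  → r_1 = 1.2113
beam 2: φ=0°, α=60°
  d=(0.5000,0.8660)  start (1,1)  tX=0.3400 tY=0.7275  stride 1/|dx|=2.0000 1/|dy|=1.1547
    cross x-line → (2,1), t=0.3400
    cross y-line → (2,2), t=0.7275
    cross y-line → (2,3), t=1.8822
    cross x-line → (3,3), t=2.3400
    cross y-line → (3,4), t=3.0369
    cross y-line → (3,5), t=4.1916 (wall)
  → r_2 = 4.1916
beam 3: φ=45°, α=105°
  d=(-0.2588,0.9659)  start (1,1)  tX=3.2069 tY=0.6522  stride 1/|dx|=3.8637 1/|dy|=1.0353
    cross y-line → (1,2), t=0.6522
    cross y-line → (1,3), t=1.6875
    cross y-line → (1,4), t=2.7228
    cross x-line → (0,4), t=3.2069 (wall)
  → r_3 = 3.2069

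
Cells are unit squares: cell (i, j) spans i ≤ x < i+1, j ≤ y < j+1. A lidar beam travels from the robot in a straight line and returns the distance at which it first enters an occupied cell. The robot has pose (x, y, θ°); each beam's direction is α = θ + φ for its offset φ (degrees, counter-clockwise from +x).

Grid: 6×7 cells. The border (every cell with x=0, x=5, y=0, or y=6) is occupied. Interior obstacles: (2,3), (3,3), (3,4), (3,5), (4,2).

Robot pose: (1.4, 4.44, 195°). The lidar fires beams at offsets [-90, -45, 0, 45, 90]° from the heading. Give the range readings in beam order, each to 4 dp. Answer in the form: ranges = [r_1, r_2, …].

ranges = [1.5455, 0.4619, 0.4141, 0.8000, 3.5614]

beam 1: φ=-90°, α=105°
  cosα=-0.2588 sinα=0.9659 | (1,4) | tMaxX 1.5455 tMaxY 0.5798 | tΔX 3.8637 tΔY 1.0353
    t=0.5798 [y] (1,5)
    t=1.5455 [x] (0,5) — stop
  → r_1 = 1.5455
beam 2: φ=-45°, α=150°
  cosα=-0.8660 sinα=0.5000 | (1,4) | tMaxX 0.4619 tMaxY 1.1200 | tΔX 1.1547 tΔY 2.0000
    t=0.4619 [x] (0,4) — stop
  → r_2 = 0.4619
beam 3: φ=0°, α=195°
  cosα=-0.9659 sinα=-0.2588 | (1,4) | tMaxX 0.4141 tMaxY 1.7000 | tΔX 1.0353 tΔY 3.8637
    t=0.4141 [x] (0,4) — stop
  → r_3 = 0.4141
beam 4: φ=45°, α=240°
  cosα=-0.5000 sinα=-0.8660 | (1,4) | tMaxX 0.8000 tMaxY 0.5081 | tΔX 2.0000 tΔY 1.1547
    t=0.5081 [y] (1,3)
    t=0.8000 [x] (0,3) — stop
  → r_4 = 0.8000
beam 5: φ=90°, α=285°
  cosα=0.2588 sinα=-0.9659 | (1,4) | tMaxX 2.3182 tMaxY 0.4555 | tΔX 3.8637 tΔY 1.0353
    t=0.4555 [y] (1,3)
    t=1.4908 [y] (1,2)
    t=2.3182 [x] (2,2)
    t=2.5261 [y] (2,1)
    t=3.5614 [y] (2,0) — stop
  → r_5 = 3.5614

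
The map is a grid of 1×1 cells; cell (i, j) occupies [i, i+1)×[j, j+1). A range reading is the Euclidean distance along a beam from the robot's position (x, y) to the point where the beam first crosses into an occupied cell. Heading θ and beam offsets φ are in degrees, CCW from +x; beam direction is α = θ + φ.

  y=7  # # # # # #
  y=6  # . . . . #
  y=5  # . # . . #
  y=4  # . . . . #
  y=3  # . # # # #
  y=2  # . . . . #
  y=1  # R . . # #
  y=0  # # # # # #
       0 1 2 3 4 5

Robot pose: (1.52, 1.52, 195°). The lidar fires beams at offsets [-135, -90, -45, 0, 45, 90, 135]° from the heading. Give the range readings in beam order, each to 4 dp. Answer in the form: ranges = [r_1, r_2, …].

beam 1: φ=-135°, α=60°
  direction (0.5000, 0.8660); cell (1,1); t to first gridline: x 0.9600, y 0.5543 (then +2.0000 / +1.1547)
    (1,2) via y @ 0.5543
    (2,2) via x @ 0.9600
    (2,3) via y @ 1.7090  # hit
  → r_1 = 1.7090
beam 2: φ=-90°, α=105°
  direction (-0.2588, 0.9659); cell (1,1); t to first gridline: x 2.0091, y 0.4969 (then +3.8637 / +1.0353)
    (1,2) via y @ 0.4969
    (1,3) via y @ 1.5322
    (0,3) via x @ 2.0091  # hit
  → r_2 = 2.0091
beam 3: φ=-45°, α=150°
  direction (-0.8660, 0.5000); cell (1,1); t to first gridline: x 0.6004, y 0.9600 (then +1.1547 / +2.0000)
    (0,1) via x @ 0.6004  # hit
  → r_3 = 0.6004
beam 4: φ=0°, α=195°
  direction (-0.9659, -0.2588); cell (1,1); t to first gridline: x 0.5383, y 2.0091 (then +1.0353 / +3.8637)
    (0,1) via x @ 0.5383  # hit
  → r_4 = 0.5383
beam 5: φ=45°, α=240°
  direction (-0.5000, -0.8660); cell (1,1); t to first gridline: x 1.0400, y 0.6004 (then +2.0000 / +1.1547)
    (1,0) via y @ 0.6004  # hit
  → r_5 = 0.6004
beam 6: φ=90°, α=285°
  direction (0.2588, -0.9659); cell (1,1); t to first gridline: x 1.8546, y 0.5383 (then +3.8637 / +1.0353)
    (1,0) via y @ 0.5383  # hit
  → r_6 = 0.5383
beam 7: φ=135°, α=330°
  direction (0.8660, -0.5000); cell (1,1); t to first gridline: x 0.5543, y 1.0400 (then +1.1547 / +2.0000)
    (2,1) via x @ 0.5543
    (2,0) via y @ 1.0400  # hit
  → r_7 = 1.0400

ranges = [1.7090, 2.0091, 0.6004, 0.5383, 0.6004, 0.5383, 1.0400]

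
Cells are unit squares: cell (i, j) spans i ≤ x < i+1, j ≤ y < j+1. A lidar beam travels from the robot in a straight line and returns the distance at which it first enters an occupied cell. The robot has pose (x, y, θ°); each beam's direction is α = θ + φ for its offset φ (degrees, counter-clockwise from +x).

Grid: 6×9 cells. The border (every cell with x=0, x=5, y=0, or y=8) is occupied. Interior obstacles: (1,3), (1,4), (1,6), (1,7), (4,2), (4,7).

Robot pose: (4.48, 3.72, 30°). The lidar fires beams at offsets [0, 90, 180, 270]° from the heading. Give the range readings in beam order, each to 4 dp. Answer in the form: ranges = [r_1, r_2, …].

ranges = [0.6004, 4.9421, 4.0184, 0.8314]

beam 1: φ=0°, α=30°
  direction (0.8660, 0.5000); cell (4,3); t to first gridline: x 0.6004, y 0.5600 (then +1.1547 / +2.0000)
    (4,4) via y @ 0.5600
    (5,4) via x @ 0.6004  # hit
  → r_1 = 0.6004
beam 2: φ=90°, α=120°
  direction (-0.5000, 0.8660); cell (4,3); t to first gridline: x 0.9600, y 0.3233 (then +2.0000 / +1.1547)
    (4,4) via y @ 0.3233
    (3,4) via x @ 0.9600
    (3,5) via y @ 1.4780
    (3,6) via y @ 2.6327
    (2,6) via x @ 2.9600
    (2,7) via y @ 3.7874
    (2,8) via y @ 4.9421  # hit
  → r_2 = 4.9421
beam 3: φ=180°, α=210°
  direction (-0.8660, -0.5000); cell (4,3); t to first gridline: x 0.5543, y 1.4400 (then +1.1547 / +2.0000)
    (3,3) via x @ 0.5543
    (3,2) via y @ 1.4400
    (2,2) via x @ 1.7090
    (1,2) via x @ 2.8637
    (1,1) via y @ 3.4400
    (0,1) via x @ 4.0184  # hit
  → r_3 = 4.0184
beam 4: φ=270°, α=300°
  direction (0.5000, -0.8660); cell (4,3); t to first gridline: x 1.0400, y 0.8314 (then +2.0000 / +1.1547)
    (4,2) via y @ 0.8314  # hit
  → r_4 = 0.8314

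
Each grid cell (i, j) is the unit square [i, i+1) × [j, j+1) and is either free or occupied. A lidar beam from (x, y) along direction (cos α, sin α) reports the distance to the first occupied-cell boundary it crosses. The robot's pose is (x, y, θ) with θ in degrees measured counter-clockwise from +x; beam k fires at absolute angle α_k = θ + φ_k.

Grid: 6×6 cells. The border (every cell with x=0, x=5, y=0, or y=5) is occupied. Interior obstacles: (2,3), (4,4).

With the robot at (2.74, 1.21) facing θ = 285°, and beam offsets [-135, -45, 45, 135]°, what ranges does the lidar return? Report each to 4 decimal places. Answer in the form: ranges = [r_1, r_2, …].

ranges = [2.0092, 0.2425, 0.4200, 3.2216]

beam 1: φ=-135°, α=150°
  d=(-0.8660,0.5000)  start (2,1)  tX=0.8545 tY=1.5800  stride 1/|dx|=1.1547 1/|dy|=2.0000
    cross x-line → (1,1), t=0.8545
    cross y-line → (1,2), t=1.5800
    cross x-line → (0,2), t=2.0092 (wall)
  → r_1 = 2.0092
beam 2: φ=-45°, α=240°
  d=(-0.5000,-0.8660)  start (2,1)  tX=1.4800 tY=0.2425  stride 1/|dx|=2.0000 1/|dy|=1.1547
    cross y-line → (2,0), t=0.2425 (wall)
  → r_2 = 0.2425
beam 3: φ=45°, α=330°
  d=(0.8660,-0.5000)  start (2,1)  tX=0.3002 tY=0.4200  stride 1/|dx|=1.1547 1/|dy|=2.0000
    cross x-line → (3,1), t=0.3002
    cross y-line → (3,0), t=0.4200 (wall)
  → r_3 = 0.4200
beam 4: φ=135°, α=60°
  d=(0.5000,0.8660)  start (2,1)  tX=0.5200 tY=0.9122  stride 1/|dx|=2.0000 1/|dy|=1.1547
    cross x-line → (3,1), t=0.5200
    cross y-line → (3,2), t=0.9122
    cross y-line → (3,3), t=2.0669
    cross x-line → (4,3), t=2.5200
    cross y-line → (4,4), t=3.2216 (wall)
  → r_4 = 3.2216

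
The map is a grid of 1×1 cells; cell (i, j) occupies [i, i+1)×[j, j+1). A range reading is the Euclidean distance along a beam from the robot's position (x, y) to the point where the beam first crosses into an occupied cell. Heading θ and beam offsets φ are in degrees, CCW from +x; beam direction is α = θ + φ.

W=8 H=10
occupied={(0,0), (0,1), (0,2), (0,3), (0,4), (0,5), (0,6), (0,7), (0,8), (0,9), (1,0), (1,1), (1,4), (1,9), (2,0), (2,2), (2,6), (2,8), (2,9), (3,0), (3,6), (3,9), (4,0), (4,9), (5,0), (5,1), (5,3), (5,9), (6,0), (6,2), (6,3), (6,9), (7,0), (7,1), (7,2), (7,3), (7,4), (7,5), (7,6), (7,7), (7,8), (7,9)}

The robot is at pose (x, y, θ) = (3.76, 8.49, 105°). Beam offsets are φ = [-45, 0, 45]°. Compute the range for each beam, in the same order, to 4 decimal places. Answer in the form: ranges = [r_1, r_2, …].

ranges = [0.5889, 0.5280, 0.8776]

beam 1: φ=-45°, α=60°
  dir = (cos 60°, sin 60°) = (0.5000, 0.8660); from cell (3,8)
  next x-line at t=0.4800, next y-line at t=0.5889; Δt_x=2.0000, Δt_y=1.1547
    x: enter (4,8) at t=0.4800
    y: enter (4,9) at t=0.5889 ← occupied
  → r_1 = 0.5889
beam 2: φ=0°, α=105°
  dir = (cos 105°, sin 105°) = (-0.2588, 0.9659); from cell (3,8)
  next x-line at t=2.9364, next y-line at t=0.5280; Δt_x=3.8637, Δt_y=1.0353
    y: enter (3,9) at t=0.5280 ← occupied
  → r_2 = 0.5280
beam 3: φ=45°, α=150°
  dir = (cos 150°, sin 150°) = (-0.8660, 0.5000); from cell (3,8)
  next x-line at t=0.8776, next y-line at t=1.0200; Δt_x=1.1547, Δt_y=2.0000
    x: enter (2,8) at t=0.8776 ← occupied
  → r_3 = 0.8776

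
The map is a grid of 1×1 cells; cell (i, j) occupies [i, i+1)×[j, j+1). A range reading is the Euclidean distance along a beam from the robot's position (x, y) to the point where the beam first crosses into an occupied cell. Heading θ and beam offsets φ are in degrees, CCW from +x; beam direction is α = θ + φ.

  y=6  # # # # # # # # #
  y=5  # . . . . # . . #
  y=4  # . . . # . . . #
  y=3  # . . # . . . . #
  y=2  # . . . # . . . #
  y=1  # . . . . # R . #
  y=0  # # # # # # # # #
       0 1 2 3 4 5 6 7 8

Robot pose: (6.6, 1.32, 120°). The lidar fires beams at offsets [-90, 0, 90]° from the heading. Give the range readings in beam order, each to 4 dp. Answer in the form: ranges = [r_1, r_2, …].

ranges = [1.6166, 3.2000, 0.6400]

beam 1: φ=-90°, α=30°
  d=(0.8660,0.5000)  start (6,1)  tX=0.4619 tY=1.3600  stride 1/|dx|=1.1547 1/|dy|=2.0000
    cross x-line → (7,1), t=0.4619
    cross y-line → (7,2), t=1.3600
    cross x-line → (8,2), t=1.6166 (wall)
  → r_1 = 1.6166
beam 2: φ=0°, α=120°
  d=(-0.5000,0.8660)  start (6,1)  tX=1.2000 tY=0.7852  stride 1/|dx|=2.0000 1/|dy|=1.1547
    cross y-line → (6,2), t=0.7852
    cross x-line → (5,2), t=1.2000
    cross y-line → (5,3), t=1.9399
    cross y-line → (5,4), t=3.0946
    cross x-line → (4,4), t=3.2000 (wall)
  → r_2 = 3.2000
beam 3: φ=90°, α=210°
  d=(-0.8660,-0.5000)  start (6,1)  tX=0.6928 tY=0.6400  stride 1/|dx|=1.1547 1/|dy|=2.0000
    cross y-line → (6,0), t=0.6400 (wall)
  → r_3 = 0.6400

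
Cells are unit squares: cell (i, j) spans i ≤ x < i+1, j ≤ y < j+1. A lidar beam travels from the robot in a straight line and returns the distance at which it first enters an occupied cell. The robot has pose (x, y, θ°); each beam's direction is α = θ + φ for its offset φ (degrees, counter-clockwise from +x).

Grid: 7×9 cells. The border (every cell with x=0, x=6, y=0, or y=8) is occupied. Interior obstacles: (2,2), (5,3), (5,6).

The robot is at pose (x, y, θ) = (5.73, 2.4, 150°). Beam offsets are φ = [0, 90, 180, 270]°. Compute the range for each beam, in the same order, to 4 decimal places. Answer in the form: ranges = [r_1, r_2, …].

ranges = [5.4617, 1.6166, 0.3118, 0.5400]

beam 1: φ=0°, α=150°
  dir = (cos 150°, sin 150°) = (-0.8660, 0.5000); from cell (5,2)
  next x-line at t=0.8429, next y-line at t=1.2000; Δt_x=1.1547, Δt_y=2.0000
    x: enter (4,2) at t=0.8429
    y: enter (4,3) at t=1.2000
    x: enter (3,3) at t=1.9976
    x: enter (2,3) at t=3.1523
    y: enter (2,4) at t=3.2000
    x: enter (1,4) at t=4.3070
    y: enter (1,5) at t=5.2000
    x: enter (0,5) at t=5.4617 ← occupied
  → r_1 = 5.4617
beam 2: φ=90°, α=240°
  dir = (cos 240°, sin 240°) = (-0.5000, -0.8660); from cell (5,2)
  next x-line at t=1.4600, next y-line at t=0.4619; Δt_x=2.0000, Δt_y=1.1547
    y: enter (5,1) at t=0.4619
    x: enter (4,1) at t=1.4600
    y: enter (4,0) at t=1.6166 ← occupied
  → r_2 = 1.6166
beam 3: φ=180°, α=330°
  dir = (cos 330°, sin 330°) = (0.8660, -0.5000); from cell (5,2)
  next x-line at t=0.3118, next y-line at t=0.8000; Δt_x=1.1547, Δt_y=2.0000
    x: enter (6,2) at t=0.3118 ← occupied
  → r_3 = 0.3118
beam 4: φ=270°, α=60°
  dir = (cos 60°, sin 60°) = (0.5000, 0.8660); from cell (5,2)
  next x-line at t=0.5400, next y-line at t=0.6928; Δt_x=2.0000, Δt_y=1.1547
    x: enter (6,2) at t=0.5400 ← occupied
  → r_4 = 0.5400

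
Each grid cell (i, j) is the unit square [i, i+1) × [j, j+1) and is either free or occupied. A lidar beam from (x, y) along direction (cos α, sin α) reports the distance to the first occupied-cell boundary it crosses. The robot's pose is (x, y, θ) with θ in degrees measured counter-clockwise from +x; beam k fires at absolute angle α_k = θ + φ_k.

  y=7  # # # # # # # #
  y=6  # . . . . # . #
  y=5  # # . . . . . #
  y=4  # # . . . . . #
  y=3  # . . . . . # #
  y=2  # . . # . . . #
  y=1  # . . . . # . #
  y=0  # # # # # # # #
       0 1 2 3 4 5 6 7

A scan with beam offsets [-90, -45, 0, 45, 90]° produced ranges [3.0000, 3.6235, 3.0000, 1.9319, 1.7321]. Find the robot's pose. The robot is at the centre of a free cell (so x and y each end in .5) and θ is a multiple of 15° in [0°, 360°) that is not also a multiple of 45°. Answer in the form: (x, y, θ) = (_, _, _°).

Candidates: 30 free-cell centres × 16 headings = 480 poses. Raycast each; keep the one whose scan matches to 4 dp.
  (3.5, 4.5, 60°): beam 1 = 2.8868 ≠ 3.0000 ✗
  (4.5, 4.5, 75°): beam 1 = 1.9319 ≠ 3.0000 ✗
  (6.5, 4.5, 150°): beam 1 = 1.0000 ≠ 3.0000 ✗
  (2.5, 5.5, 60°): beam 1 = 4.0415 ≠ 3.0000 ✗
  …
  (5.5, 5.5, 240°): r_1=3.0000, r_2=3.6235, r_3=3.0000, r_4=1.9319, r_5=1.7321 — all match ✓
No second candidate reproduces the full scan.

(x, y, θ) = (5.5, 5.5, 240°)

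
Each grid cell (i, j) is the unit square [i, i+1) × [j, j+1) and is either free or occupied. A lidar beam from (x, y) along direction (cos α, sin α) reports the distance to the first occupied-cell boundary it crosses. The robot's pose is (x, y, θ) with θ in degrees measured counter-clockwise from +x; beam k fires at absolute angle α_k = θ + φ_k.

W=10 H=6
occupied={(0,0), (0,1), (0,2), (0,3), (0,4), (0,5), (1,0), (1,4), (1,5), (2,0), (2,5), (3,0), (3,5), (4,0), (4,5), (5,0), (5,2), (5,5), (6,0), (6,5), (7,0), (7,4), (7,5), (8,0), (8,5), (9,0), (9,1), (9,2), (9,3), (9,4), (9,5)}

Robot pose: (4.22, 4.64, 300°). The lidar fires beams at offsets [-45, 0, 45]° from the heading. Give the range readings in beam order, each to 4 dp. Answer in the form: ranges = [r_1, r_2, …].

beam 1: φ=-45°, α=255°
  d=(-0.2588,-0.9659)  start (4,4)  tX=0.8500 tY=0.6626  stride 1/|dx|=3.8637 1/|dy|=1.0353
    cross y-line → (4,3), t=0.6626
    cross x-line → (3,3), t=0.8500
    cross y-line → (3,2), t=1.6979
    cross y-line → (3,1), t=2.7331
    cross y-line → (3,0), t=3.7684 (wall)
  → r_1 = 3.7684
beam 2: φ=0°, α=300°
  d=(0.5000,-0.8660)  start (4,4)  tX=1.5600 tY=0.7390  stride 1/|dx|=2.0000 1/|dy|=1.1547
    cross y-line → (4,3), t=0.7390
    cross x-line → (5,3), t=1.5600
    cross y-line → (5,2), t=1.8937 (wall)
  → r_2 = 1.8937
beam 3: φ=45°, α=345°
  d=(0.9659,-0.2588)  start (4,4)  tX=0.8075 tY=2.4728  stride 1/|dx|=1.0353 1/|dy|=3.8637
    cross x-line → (5,4), t=0.8075
    cross x-line → (6,4), t=1.8428
    cross y-line → (6,3), t=2.4728
    cross x-line → (7,3), t=2.8781
    cross x-line → (8,3), t=3.9133
    cross x-line → (9,3), t=4.9486 (wall)
  → r_3 = 4.9486

ranges = [3.7684, 1.8937, 4.9486]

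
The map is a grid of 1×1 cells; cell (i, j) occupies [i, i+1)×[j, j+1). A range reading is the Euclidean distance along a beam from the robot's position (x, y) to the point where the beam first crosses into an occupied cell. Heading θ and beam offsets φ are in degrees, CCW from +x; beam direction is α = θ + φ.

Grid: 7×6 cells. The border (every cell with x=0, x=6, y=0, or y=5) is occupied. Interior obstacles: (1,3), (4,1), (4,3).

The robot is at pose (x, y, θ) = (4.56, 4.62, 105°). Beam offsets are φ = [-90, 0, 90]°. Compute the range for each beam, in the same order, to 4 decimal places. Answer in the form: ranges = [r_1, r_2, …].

ranges = [1.4682, 0.3934, 2.6503]

beam 1: φ=-90°, α=15°
  d=(0.9659,0.2588)  start (4,4)  tX=0.4555 tY=1.4682  stride 1/|dx|=1.0353 1/|dy|=3.8637
    cross x-line → (5,4), t=0.4555
    cross y-line → (5,5), t=1.4682 (wall)
  → r_1 = 1.4682
beam 2: φ=0°, α=105°
  d=(-0.2588,0.9659)  start (4,4)  tX=2.1637 tY=0.3934  stride 1/|dx|=3.8637 1/|dy|=1.0353
    cross y-line → (4,5), t=0.3934 (wall)
  → r_2 = 0.3934
beam 3: φ=90°, α=195°
  d=(-0.9659,-0.2588)  start (4,4)  tX=0.5798 tY=2.3955  stride 1/|dx|=1.0353 1/|dy|=3.8637
    cross x-line → (3,4), t=0.5798
    cross x-line → (2,4), t=1.6150
    cross y-line → (2,3), t=2.3955
    cross x-line → (1,3), t=2.6503 (wall)
  → r_3 = 2.6503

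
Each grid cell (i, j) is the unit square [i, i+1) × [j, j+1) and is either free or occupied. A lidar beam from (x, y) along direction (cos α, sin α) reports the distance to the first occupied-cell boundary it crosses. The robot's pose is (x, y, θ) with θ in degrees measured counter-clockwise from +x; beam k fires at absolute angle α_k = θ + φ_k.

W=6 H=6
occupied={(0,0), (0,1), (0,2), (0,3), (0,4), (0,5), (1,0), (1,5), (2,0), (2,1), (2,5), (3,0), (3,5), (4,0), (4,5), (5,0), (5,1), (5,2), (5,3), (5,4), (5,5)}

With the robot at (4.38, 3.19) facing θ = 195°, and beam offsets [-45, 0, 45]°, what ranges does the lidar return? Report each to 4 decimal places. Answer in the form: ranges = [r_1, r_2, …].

beam 1: φ=-45°, α=150°
  dir = (cos 150°, sin 150°) = (-0.8660, 0.5000); from cell (4,3)
  next x-line at t=0.4388, next y-line at t=1.6200; Δt_x=1.1547, Δt_y=2.0000
    x: enter (3,3) at t=0.4388
    x: enter (2,3) at t=1.5935
    y: enter (2,4) at t=1.6200
    x: enter (1,4) at t=2.7482
    y: enter (1,5) at t=3.6200 ← occupied
  → r_1 = 3.6200
beam 2: φ=0°, α=195°
  dir = (cos 195°, sin 195°) = (-0.9659, -0.2588); from cell (4,3)
  next x-line at t=0.3934, next y-line at t=0.7341; Δt_x=1.0353, Δt_y=3.8637
    x: enter (3,3) at t=0.3934
    y: enter (3,2) at t=0.7341
    x: enter (2,2) at t=1.4287
    x: enter (1,2) at t=2.4640
    x: enter (0,2) at t=3.4992 ← occupied
  → r_2 = 3.4992
beam 3: φ=45°, α=240°
  dir = (cos 240°, sin 240°) = (-0.5000, -0.8660); from cell (4,3)
  next x-line at t=0.7600, next y-line at t=0.2194; Δt_x=2.0000, Δt_y=1.1547
    y: enter (4,2) at t=0.2194
    x: enter (3,2) at t=0.7600
    y: enter (3,1) at t=1.3741
    y: enter (3,0) at t=2.5288 ← occupied
  → r_3 = 2.5288

ranges = [3.6200, 3.4992, 2.5288]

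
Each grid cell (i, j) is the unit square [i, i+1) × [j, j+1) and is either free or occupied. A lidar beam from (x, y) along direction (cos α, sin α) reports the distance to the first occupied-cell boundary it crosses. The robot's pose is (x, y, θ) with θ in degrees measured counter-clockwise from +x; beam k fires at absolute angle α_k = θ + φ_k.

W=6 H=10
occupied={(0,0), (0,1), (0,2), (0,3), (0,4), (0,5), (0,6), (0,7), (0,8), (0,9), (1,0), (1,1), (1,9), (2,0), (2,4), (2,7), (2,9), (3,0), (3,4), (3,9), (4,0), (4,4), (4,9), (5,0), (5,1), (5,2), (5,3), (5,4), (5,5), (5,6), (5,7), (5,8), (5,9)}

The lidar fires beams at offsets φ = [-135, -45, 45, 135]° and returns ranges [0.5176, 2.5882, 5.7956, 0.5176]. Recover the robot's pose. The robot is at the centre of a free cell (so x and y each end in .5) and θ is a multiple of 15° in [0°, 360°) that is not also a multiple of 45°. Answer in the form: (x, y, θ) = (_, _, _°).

(x, y, θ) = (2.5, 1.5, 60°)

Candidates: 27 free-cell centres × 16 headings = 432 poses. Raycast each; keep the one whose scan matches to 4 dp.
  (4.5, 6.5, 345°): beam 1 = 4.0415 ≠ 0.5176 ✗
  (2.5, 5.5, 345°): beam 1 = 1.7321 ≠ 0.5176 ✗
  (2.5, 6.5, 210°): beam 2 = 1.5529 ≠ 2.5882 ✗
  (2.5, 5.5, 75°): beam 1 = 0.5774 ≠ 0.5176 ✗
  (2.5, 8.5, 195°): beam 1 = 0.5774 ≠ 0.5176 ✗
  …
  (2.5, 1.5, 60°): r_1=0.5176, r_2=2.5882, r_3=5.7956, r_4=0.5176 — all match ✓
Only this pose fits every beam.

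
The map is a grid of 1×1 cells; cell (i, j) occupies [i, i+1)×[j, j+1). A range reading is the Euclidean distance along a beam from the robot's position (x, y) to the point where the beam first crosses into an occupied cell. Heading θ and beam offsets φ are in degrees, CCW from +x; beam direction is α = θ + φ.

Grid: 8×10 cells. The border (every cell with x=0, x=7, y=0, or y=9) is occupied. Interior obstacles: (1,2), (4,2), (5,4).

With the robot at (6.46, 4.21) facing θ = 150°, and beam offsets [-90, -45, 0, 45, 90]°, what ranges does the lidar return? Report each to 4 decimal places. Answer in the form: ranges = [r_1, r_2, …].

ranges = [1.0800, 4.9590, 0.5312, 0.4762, 3.7066]

beam 1: φ=-90°, α=60°
  d=(0.5000,0.8660)  start (6,4)  tX=1.0800 tY=0.9122  stride 1/|dx|=2.0000 1/|dy|=1.1547
    cross y-line → (6,5), t=0.9122
    cross x-line → (7,5), t=1.0800 (wall)
  → r_1 = 1.0800
beam 2: φ=-45°, α=105°
  d=(-0.2588,0.9659)  start (6,4)  tX=1.7773 tY=0.8179  stride 1/|dx|=3.8637 1/|dy|=1.0353
    cross y-line → (6,5), t=0.8179
    cross x-line → (5,5), t=1.7773
    cross y-line → (5,6), t=1.8531
    cross y-line → (5,7), t=2.8884
    cross y-line → (5,8), t=3.9237
    cross y-line → (5,9), t=4.9590 (wall)
  → r_2 = 4.9590
beam 3: φ=0°, α=150°
  d=(-0.8660,0.5000)  start (6,4)  tX=0.5312 tY=1.5800  stride 1/|dx|=1.1547 1/|dy|=2.0000
    cross x-line → (5,4), t=0.5312 (wall)
  → r_3 = 0.5312
beam 4: φ=45°, α=195°
  d=(-0.9659,-0.2588)  start (6,4)  tX=0.4762 tY=0.8114  stride 1/|dx|=1.0353 1/|dy|=3.8637
    cross x-line → (5,4), t=0.4762 (wall)
  → r_4 = 0.4762
beam 5: φ=90°, α=240°
  d=(-0.5000,-0.8660)  start (6,4)  tX=0.9200 tY=0.2425  stride 1/|dx|=2.0000 1/|dy|=1.1547
    cross y-line → (6,3), t=0.2425
    cross x-line → (5,3), t=0.9200
    cross y-line → (5,2), t=1.3972
    cross y-line → (5,1), t=2.5519
    cross x-line → (4,1), t=2.9200
    cross y-line → (4,0), t=3.7066 (wall)
  → r_5 = 3.7066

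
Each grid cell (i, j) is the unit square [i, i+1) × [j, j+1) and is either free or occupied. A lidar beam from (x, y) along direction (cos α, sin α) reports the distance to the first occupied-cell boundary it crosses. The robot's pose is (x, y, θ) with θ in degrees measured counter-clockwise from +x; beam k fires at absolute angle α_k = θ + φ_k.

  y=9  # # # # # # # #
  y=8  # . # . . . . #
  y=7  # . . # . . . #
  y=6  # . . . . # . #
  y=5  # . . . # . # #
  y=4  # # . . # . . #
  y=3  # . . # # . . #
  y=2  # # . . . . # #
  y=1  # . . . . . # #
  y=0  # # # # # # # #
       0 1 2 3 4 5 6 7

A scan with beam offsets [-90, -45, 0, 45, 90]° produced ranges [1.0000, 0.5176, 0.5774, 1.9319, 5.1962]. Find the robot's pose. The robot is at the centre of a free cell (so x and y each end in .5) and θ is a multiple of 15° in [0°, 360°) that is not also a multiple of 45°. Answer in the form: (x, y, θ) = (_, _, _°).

(x, y, θ) = (2.5, 1.5, 300°)

Candidates: 36 free-cell centres × 16 headings = 576 poses. Raycast each; keep the one whose scan matches to 4 dp.
  (4.5, 7.5, 240°): beam 1 = 0.5774 ≠ 1.0000 ✗
  (1.5, 6.5, 120°): beam 1 = 1.7321 ≠ 1.0000 ✗
  (6.5, 7.5, 75°): beam 1 = 0.5176 ≠ 1.0000 ✗
  (1.5, 8.5, 195°): beam 1 = 0.5176 ≠ 1.0000 ✗
  …
  (2.5, 1.5, 300°): r_1=1.0000, r_2=0.5176, r_3=0.5774, r_4=1.9319, r_5=5.1962 — all match ✓
Only this pose fits every beam.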